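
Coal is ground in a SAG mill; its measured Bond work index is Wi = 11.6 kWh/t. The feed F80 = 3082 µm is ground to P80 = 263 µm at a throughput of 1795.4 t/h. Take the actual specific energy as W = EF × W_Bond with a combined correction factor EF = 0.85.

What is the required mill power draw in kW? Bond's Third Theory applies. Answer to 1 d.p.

Bond:  W = 10 Wi (1/√P − 1/√F)
W = 10·11.6·(1/√263 − 1/√3082) = 10·11.6·(0.043650) = 5.0634 kWh/t
Apply correction: 5.0634 × 0.85 = 4.3039 kWh/t
P = W·T = 4.3039·1795.4 = 7727.2 kW

P = 7727.2 kW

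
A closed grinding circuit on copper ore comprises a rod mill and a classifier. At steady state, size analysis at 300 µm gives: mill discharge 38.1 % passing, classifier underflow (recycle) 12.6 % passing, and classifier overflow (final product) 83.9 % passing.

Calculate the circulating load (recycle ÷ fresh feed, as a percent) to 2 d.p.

Balance %-passing 300 µm (r = R/F):
(1+r)d = ru + o → r = (o−d)/(d−u)
r = (83.9 − 38.1)/(38.1 − 12.6) = 45.8/25.5 = 1.7961
CL = 100·r = 179.61 %

CL = 179.61 %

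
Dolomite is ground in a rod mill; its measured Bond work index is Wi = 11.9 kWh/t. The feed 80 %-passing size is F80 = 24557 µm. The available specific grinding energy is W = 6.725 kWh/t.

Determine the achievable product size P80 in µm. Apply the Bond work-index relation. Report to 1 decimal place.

P80 = 252.8 µm

W = 10 Wi (1/√P80 − 1/√F80)  [Bond]
⇒ 1/√P80 = W/(10 Wi) + 1/√F80
  = 6.7250/(10·11.9) + 1/√24557 = 0.056513 + 0.006381 = 0.062894
P80 = (1/0.062894)² = 15.8998² = 252.80 µm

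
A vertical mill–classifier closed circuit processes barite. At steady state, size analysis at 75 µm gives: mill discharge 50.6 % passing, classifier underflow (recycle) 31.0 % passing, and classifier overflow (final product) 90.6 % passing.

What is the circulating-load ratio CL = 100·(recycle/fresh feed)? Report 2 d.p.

CL = 204.08 %

Balance %-passing 75 µm (r = R/F):
(1+r)d = ru + o → r = (o−d)/(d−u)
r = (90.6 − 50.6)/(50.6 − 31.0) = 40.0/19.6 = 2.0408
CL = 100·r = 204.08 %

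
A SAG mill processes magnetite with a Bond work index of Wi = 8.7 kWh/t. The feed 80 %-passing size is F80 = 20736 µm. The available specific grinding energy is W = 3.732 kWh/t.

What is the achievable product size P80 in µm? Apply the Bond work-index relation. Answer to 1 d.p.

W = 10·Wi·(P80^(-½) − F80^(-½))
⇒ 1/√P80 = W/(10 Wi) + 1/√F80
  = 3.7320/(10·8.7) + 1/√20736 = 0.042897 + 0.006944 = 0.049841
P80 = (1/0.049841)² = 20.0638² = 402.56 µm

P80 = 402.6 µm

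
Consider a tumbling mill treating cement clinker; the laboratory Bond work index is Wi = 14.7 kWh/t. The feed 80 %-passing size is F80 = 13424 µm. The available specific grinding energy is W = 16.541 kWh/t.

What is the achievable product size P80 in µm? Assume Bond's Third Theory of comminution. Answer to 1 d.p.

P80 = 68.1 µm

W = 10 Wi (P80^-0.5 − F80^-0.5)
P80^(−½) = W/(10 Wi) + F80^(−½)
  = 16.5410/(10·14.7) + 1/√13424 = 0.112524 + 0.008631 = 0.121155
P80 = (1/0.121155)² = 8.2539² = 68.13 µm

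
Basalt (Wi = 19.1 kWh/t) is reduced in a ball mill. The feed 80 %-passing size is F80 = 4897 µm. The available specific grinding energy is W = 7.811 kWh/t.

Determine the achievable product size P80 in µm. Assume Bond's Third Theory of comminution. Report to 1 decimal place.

W = 10 Wi (1/√P80 − 1/√F80)  [Bond]
1/√P80 = 1/√F80 + W/(10·Wi)
  = 7.8110/(10·19.1) + 1/√4897 = 0.040895 + 0.014290 = 0.055185
P80 = (1/0.055185)² = 18.1207² = 328.36 µm

P80 = 328.4 µm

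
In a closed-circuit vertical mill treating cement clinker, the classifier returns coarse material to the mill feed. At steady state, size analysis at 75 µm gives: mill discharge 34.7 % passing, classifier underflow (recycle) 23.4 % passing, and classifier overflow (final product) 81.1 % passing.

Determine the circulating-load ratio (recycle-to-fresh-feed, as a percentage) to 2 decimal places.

Two-product formula at 75 µm:
(1+r)·d = r·u + o ⇒ r = (o−d)/(d−u)
r = (81.1 − 34.7)/(34.7 − 23.4) = 46.4/11.3 = 4.1062
CL = 100·r = 410.62 %

CL = 410.62 %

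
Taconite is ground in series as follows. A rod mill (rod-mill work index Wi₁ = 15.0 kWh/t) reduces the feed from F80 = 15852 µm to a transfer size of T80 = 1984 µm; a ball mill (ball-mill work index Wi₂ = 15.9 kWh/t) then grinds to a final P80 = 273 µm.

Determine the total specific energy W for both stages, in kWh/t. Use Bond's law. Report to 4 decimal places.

W = 8.2297 kWh/t

W = 10 Wi (1/√P80 − 1/√F80)  [Bond]
Stage 1 (15852→1984 µm, Wi₁=15.0): W₁ = 10·15.0·(0.022451 − 0.007943) = 2.1762 kWh/t
Stage 2 (1984→273 µm, Wi₂=15.9): W₂ = 10·15.9·(0.060523 − 0.022451) = 6.0535 kWh/t
W = W₁ + W₂ = 2.1762 + 6.0535 = 8.2297 kWh/t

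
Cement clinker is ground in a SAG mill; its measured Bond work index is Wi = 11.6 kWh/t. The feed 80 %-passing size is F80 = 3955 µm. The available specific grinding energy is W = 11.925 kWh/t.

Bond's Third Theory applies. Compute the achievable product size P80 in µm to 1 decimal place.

P80 = 71.0 µm

Bond: W = 10·Wi·(1/√P80 − 1/√F80)
⇒ 1/√P80 = W/(10·Wi) + 1/√F80
  = 11.9250/(10·11.6) + 1/√3955 = 0.102802 + 0.015901 = 0.118703
P80 = (1/0.118703)² = 8.4244² = 70.97 µm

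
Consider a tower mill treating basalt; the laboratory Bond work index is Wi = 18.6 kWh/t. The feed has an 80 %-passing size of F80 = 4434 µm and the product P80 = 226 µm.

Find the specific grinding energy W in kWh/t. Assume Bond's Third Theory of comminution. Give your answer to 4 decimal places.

W = 9.5793 kWh/t

W = 10 Wi (P80^-0.5 − F80^-0.5)
1/√226 = 0.066519;  1/√4434 = 0.015018
W = 10·18.6·(0.066519 − 0.015018) = 9.5793 kWh/t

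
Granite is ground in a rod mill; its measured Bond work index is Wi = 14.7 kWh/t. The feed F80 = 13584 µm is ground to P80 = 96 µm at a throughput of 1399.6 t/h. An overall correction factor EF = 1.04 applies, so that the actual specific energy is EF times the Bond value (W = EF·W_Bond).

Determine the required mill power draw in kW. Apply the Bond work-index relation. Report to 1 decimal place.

P = 20002.4 kW

W = 10 Wi (P80^-0.5 − F80^-0.5)
W = 10·14.7·(1/√96 − 1/√13584) = 10·14.7·(0.093482) = 13.7419 kWh/t
Apply correction: 13.7419 × 1.04 = 14.2915 kWh/t
Power = W × throughput = 14.2915 kWh/t × 1399.6 t/h = 20002.4 kW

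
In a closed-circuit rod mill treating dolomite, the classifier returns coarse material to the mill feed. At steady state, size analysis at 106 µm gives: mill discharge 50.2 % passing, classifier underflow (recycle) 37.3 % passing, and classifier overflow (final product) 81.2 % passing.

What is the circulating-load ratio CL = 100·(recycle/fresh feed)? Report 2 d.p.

CL = 240.31 %

Classifier node, passing 106 µm:
d + r·d = r·u + o → r(d−u) = o−d
r = (81.2 − 50.2)/(50.2 − 37.3) = 31.0/12.9 = 2.4031
CL = 100·r = 240.31 %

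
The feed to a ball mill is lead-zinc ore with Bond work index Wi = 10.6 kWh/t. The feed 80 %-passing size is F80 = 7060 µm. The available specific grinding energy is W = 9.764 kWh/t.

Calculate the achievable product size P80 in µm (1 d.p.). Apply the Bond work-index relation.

Bond: W = 10·Wi·(1/√P80 − 1/√F80)
⇒ 1/√P80 = W/(10·Wi) + 1/√F80
  = 9.7640/(10·10.6) + 1/√7060 = 0.092113 + 0.011901 = 0.104015
P80 = (1/0.104015)² = 9.6140² = 92.43 µm

P80 = 92.4 µm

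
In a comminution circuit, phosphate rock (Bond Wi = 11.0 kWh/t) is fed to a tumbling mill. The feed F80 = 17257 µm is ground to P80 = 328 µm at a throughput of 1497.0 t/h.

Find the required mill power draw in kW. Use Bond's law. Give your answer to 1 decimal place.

W = 10 Wi (1/√P80 − 1/√F80)  [Bond]
W = 10·11.0·(1/√328 − 1/√17257) = 10·11.0·(0.047603) = 5.2364 kWh/t
P = W·T = 5.2364·1497.0 = 7838.9 kW

P = 7838.9 kW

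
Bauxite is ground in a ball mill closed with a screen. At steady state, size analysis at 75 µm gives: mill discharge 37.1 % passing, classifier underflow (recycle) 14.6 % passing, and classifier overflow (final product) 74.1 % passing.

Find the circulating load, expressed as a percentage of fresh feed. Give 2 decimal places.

Classifier node, passing 75 µm:
r = (o − d)/(d − u)
r = (74.1 − 37.1)/(37.1 − 14.6) = 37.0/22.5 = 1.6444
CL = 100·r = 164.44 %

CL = 164.44 %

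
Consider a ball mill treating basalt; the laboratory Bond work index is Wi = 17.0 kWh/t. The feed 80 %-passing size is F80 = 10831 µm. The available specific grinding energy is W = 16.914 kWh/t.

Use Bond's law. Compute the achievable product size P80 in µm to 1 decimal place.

W = 10·Wi·[P80^(−½) − F80^(−½)]
⇒ 1/√P80 = W/(10 Wi) + 1/√F80
  = 16.9140/(10·17.0) + 1/√10831 = 0.099494 + 0.009609 = 0.109103
P80 = (1/0.109103)² = 9.1657² = 84.01 µm

P80 = 84.0 µm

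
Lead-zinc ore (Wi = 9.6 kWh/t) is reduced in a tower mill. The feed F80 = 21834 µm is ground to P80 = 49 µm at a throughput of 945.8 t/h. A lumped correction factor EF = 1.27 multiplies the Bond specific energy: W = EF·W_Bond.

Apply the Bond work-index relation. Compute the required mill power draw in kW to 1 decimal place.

P = 15692.8 kW

W = 10 Wi (P80^-0.5 − F80^-0.5)
W = 10·9.6·(1/√49 − 1/√21834) = 10·9.6·(0.136090) = 13.0646 kWh/t
Apply correction: 13.0646 × 1.27 = 16.5920 kWh/t
Power = W × throughput = 16.5920 kWh/t × 945.8 t/h = 15692.8 kW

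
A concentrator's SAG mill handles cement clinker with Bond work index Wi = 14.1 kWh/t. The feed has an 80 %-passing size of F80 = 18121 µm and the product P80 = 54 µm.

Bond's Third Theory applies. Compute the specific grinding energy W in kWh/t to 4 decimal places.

W = 18.1402 kWh/t

Bond: W = 10·Wi·(1/√P80 − 1/√F80)
1/√54 = 0.136083;  1/√18121 = 0.007429
W = 10·14.1·(0.136083 − 0.007429) = 18.1402 kWh/t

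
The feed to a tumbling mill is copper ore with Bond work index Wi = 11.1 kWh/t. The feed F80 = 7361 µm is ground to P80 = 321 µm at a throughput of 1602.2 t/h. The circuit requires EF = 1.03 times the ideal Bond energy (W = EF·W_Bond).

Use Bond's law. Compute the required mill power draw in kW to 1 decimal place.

P = 8089.0 kW

Bond: W = 10·Wi·(1/√P80 − 1/√F80)
W = 10·11.1·(1/√321 − 1/√7361) = 10·11.1·(0.044159) = 4.9017 kWh/t
W_actual = 1.03 × 4.9017 = 5.0487 kWh/t
Mill draw = 5.0487 × 1602.2 = 8089.0 kW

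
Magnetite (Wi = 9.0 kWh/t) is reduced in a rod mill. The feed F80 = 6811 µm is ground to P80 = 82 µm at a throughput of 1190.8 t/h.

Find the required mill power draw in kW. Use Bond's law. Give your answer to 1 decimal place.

P = 10536.6 kW

W = 10·Wi·(P80^(-½) − F80^(-½))
W = 10·9.0·(1/√82 − 1/√6811) = 10·9.0·(0.098315) = 8.8483 kWh/t
Mill draw = 8.8483 × 1190.8 = 10536.6 kW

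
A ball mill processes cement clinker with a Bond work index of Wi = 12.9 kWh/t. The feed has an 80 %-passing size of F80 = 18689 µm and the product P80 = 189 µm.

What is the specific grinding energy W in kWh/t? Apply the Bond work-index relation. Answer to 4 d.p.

W = 10·Wi·(P80^(-½) − F80^(-½))
1/√189 = 0.072739;  1/√18689 = 0.007315
W = 10·12.9·(0.072739 − 0.007315) = 8.4398 kWh/t

W = 8.4398 kWh/t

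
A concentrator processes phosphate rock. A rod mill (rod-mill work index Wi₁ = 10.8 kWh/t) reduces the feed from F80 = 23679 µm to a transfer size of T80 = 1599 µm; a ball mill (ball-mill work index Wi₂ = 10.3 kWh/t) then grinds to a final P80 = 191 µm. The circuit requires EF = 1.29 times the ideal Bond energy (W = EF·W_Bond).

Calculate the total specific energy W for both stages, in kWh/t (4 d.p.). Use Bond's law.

Bond: W = 10·Wi·(1/√P80 − 1/√F80)
Stage 1 (23679→1599 µm, Wi₁=10.8): W₁ = 10·10.8·(0.025008 − 0.006499) = 1.9990 kWh/t
Stage 2 (1599→191 µm, Wi₂=10.3): W₂ = 10·10.3·(0.072357 − 0.025008) = 4.8770 kWh/t
W = W₁ + W₂ = 1.9990 + 4.8770 = 6.8760 kWh/t
Apply correction: 6.8760 × 1.29 = 8.8701 kWh/t

W = 8.8701 kWh/t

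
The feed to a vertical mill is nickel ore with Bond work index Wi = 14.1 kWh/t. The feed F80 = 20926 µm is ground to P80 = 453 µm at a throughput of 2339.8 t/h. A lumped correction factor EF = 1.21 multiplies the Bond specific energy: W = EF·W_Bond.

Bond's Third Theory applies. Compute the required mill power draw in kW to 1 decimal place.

P = 15996.2 kW

W = 10·Wi·[P80^(−½) − F80^(−½)]
W = 10·14.1·(1/√453 − 1/√20926) = 10·14.1·(0.040071) = 5.6500 kWh/t
With EF = 1.21: W = 5.6500·1.21 = 6.8366 kWh/t
P = W·T = 6.8366·2339.8 = 15996.2 kW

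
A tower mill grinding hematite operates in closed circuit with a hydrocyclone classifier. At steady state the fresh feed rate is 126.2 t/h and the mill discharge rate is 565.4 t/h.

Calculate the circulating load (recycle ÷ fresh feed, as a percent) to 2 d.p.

CL = 348.02 %

Steady state: M = F + R.
R = M − F = 565.4 − 126.2 = 439.2 t/h
CL = 100·R/F = 100·439.2/126.2 = 348.02 %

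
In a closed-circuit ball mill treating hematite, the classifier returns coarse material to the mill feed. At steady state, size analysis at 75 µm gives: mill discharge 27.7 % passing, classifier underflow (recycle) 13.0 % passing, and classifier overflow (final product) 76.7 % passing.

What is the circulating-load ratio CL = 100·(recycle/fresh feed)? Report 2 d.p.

CL = 333.33 %

Mass balance on the −75 µm fraction:
(1+r)·d = r·u + o ⇒ r = (o−d)/(d−u)
r = (76.7 − 27.7)/(27.7 − 13.0) = 49.0/14.7 = 3.3333
CL = 100·r = 333.33 %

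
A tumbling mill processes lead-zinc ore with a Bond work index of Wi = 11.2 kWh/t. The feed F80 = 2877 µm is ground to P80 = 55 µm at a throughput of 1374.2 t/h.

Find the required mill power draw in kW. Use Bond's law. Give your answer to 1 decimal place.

Bond:  W = 10 Wi (1/√P − 1/√F)
W = 10·11.2·(1/√55 − 1/√2877) = 10·11.2·(0.116196) = 13.0140 kWh/t
P = W·T = 13.0140·1374.2 = 17883.8 kW

P = 17883.8 kW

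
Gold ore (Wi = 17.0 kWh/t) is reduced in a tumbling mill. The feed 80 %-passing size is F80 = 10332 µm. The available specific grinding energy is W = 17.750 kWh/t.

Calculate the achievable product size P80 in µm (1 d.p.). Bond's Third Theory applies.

W = 10·Wi·(P80^(-½) − F80^(-½))
⇒ 1/√P80 = W/(10·Wi) + 1/√F80
  = 17.7500/(10·17.0) + 1/√10332 = 0.104412 + 0.009838 = 0.114250
P80 = (1/0.114250)² = 8.7528² = 76.61 µm

P80 = 76.6 µm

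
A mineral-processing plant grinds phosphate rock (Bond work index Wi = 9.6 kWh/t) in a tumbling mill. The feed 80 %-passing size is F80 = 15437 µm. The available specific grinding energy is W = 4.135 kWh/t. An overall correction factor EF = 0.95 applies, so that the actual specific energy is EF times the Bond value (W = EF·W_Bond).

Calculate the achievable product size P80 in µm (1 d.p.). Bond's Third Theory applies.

W = 10·Wi·[P80^(−½) − F80^(−½)]
W_Bond = W / EF = 4.135 / 0.95 = 4.3526 kWh/t
P80^-0.5 = F80^-0.5 + W_Bond/(10 Wi)
  = 4.3526/(10·9.6) + 1/√15437 = 0.045340 + 0.008049 = 0.053388
P80 = (1/0.053388)² = 18.7306² = 350.84 µm

P80 = 350.8 µm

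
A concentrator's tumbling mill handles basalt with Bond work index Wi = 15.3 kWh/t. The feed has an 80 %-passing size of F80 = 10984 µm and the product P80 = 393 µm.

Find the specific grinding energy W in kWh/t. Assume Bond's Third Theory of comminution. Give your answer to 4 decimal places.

Bond:  W = 10 Wi (1/√P − 1/√F)
1/√393 = 0.050443;  1/√10984 = 0.009542
W = 10·15.3·(0.050443 − 0.009542) = 6.2580 kWh/t

W = 6.2580 kWh/t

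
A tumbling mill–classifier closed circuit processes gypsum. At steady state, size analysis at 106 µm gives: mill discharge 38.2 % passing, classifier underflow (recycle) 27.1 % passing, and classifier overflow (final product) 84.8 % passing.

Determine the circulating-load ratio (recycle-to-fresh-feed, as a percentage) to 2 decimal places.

CL = 419.82 %

Let r = R/F. Size balance at 106 µm:
r = (o − d)/(d − u)
r = (84.8 − 38.2)/(38.2 − 27.1) = 46.6/11.1 = 4.1982
CL = 100·r = 419.82 %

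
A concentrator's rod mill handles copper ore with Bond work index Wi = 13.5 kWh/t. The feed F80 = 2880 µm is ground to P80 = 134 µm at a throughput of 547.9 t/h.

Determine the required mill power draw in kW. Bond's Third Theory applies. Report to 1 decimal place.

Bond:  W = 10 Wi (1/√P − 1/√F)
W = 10·13.5·(1/√134 − 1/√2880) = 10·13.5·(0.067753) = 9.1466 kWh/t
P = W·T = 9.1466·547.9 = 5011.4 kW

P = 5011.4 kW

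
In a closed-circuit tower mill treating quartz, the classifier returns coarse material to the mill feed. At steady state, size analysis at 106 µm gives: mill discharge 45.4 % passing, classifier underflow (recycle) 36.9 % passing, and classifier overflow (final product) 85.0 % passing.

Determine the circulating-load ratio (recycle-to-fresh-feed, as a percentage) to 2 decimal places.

CL = 465.88 %

Classifier node, passing 106 µm:
(1+r)d = ru + o → r = (o−d)/(d−u)
r = (85.0 − 45.4)/(45.4 − 36.9) = 39.6/8.5 = 4.6588
CL = 100·r = 465.88 %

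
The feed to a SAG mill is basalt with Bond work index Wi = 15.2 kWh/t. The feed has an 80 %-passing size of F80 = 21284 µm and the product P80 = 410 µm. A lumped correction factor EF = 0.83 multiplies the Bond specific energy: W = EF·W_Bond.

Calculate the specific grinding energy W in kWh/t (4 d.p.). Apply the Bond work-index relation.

W = 5.3658 kWh/t

W_Bond = 10·Wi·(1/√P₈₀ − 1/√F₈₀)
1/√410 = 0.049386;  1/√21284 = 0.006854
W = 10·15.2·(0.049386 − 0.006854) = 6.4649 kWh/t
W_actual = 0.83 × 6.4649 = 5.3658 kWh/t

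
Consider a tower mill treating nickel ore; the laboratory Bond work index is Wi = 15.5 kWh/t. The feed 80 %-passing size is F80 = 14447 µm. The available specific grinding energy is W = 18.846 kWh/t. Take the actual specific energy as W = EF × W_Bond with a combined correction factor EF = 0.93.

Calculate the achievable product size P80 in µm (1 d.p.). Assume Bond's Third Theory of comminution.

Bond:  W = 10 Wi (1/√P − 1/√F)
W_Bond = W / EF = 18.846 / 0.93 = 20.2645 kWh/t
⇒ 1/√P80 = W_Bond/(10 Wi) + 1/√F80
  = 20.2645/(10·15.5) + 1/√14447 = 0.130739 + 0.008320 = 0.139059
P80 = (1/0.139059)² = 7.1912² = 51.71 µm

P80 = 51.7 µm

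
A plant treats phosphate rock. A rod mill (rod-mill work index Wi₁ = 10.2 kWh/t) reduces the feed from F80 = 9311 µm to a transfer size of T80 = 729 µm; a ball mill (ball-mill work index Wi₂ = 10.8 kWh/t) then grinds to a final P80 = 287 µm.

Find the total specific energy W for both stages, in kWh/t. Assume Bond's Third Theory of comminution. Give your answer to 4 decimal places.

W = 5.0958 kWh/t

W = 10·Wi·(P80^(-½) − F80^(-½))
Stage 1 (9311→729 µm, Wi₁=10.2): W₁ = 10·10.2·(0.037037 − 0.010363) = 2.7207 kWh/t
Stage 2 (729→287 µm, Wi₂=10.8): W₂ = 10·10.8·(0.059028 − 0.037037) = 2.3750 kWh/t
W = W₁ + W₂ = 2.7207 + 2.3750 = 5.0958 kWh/t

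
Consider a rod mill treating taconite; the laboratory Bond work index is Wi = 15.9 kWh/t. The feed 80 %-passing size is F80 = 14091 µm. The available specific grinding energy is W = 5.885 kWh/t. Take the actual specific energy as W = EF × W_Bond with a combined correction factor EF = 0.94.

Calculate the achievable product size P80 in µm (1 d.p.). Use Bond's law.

P80 = 437.7 µm

Bond:  W = 10 Wi (1/√P − 1/√F)
W_Bond = W / EF = 5.885 / 0.94 = 6.2606 kWh/t
⇒ 1/√P80 = W_Bond/(10·Wi) + 1/√F80
  = 6.2606/(10·15.9) + 1/√14091 = 0.039375 + 0.008424 = 0.047799
P80 = (1/0.047799)² = 20.9208² = 437.68 µm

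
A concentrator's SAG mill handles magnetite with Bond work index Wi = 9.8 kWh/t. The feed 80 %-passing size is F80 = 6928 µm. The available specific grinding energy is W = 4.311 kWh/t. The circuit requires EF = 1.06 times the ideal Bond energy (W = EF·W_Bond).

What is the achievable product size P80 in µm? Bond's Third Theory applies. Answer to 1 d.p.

P80 = 349.2 µm

W = 10 Wi (1/√P80 − 1/√F80)  [Bond]
W_Bond = W / EF = 4.311 / 1.06 = 4.0670 kWh/t
P80^-0.5 = F80^-0.5 + W_Bond/(10 Wi)
  = 4.0670/(10·9.8) + 1/√6928 = 0.041500 + 0.012014 = 0.053514
P80 = (1/0.053514)² = 18.6867² = 349.19 µm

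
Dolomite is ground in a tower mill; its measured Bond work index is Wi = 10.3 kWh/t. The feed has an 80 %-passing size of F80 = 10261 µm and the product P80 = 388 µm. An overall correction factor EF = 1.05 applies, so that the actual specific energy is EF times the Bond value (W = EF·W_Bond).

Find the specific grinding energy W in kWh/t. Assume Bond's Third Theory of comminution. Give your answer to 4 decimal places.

W = 10 Wi (1/√P80 − 1/√F80)  [Bond]
1/√388 = 0.050767;  1/√10261 = 0.009872
W = 10·10.3·(0.050767 − 0.009872) = 4.2122 kWh/t
W_actual = 1.05 × 4.2122 = 4.4228 kWh/t

W = 4.4228 kWh/t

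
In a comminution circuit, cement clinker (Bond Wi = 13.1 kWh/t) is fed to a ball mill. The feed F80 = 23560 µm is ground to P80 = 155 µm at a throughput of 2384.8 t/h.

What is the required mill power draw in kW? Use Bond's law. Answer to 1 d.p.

P = 23057.9 kW

W_Bond = 10·Wi·(1/√P₈₀ − 1/√F₈₀)
W = 10·13.1·(1/√155 − 1/√23560) = 10·13.1·(0.073807) = 9.6687 kWh/t
Mill draw = 9.6687 × 2384.8 = 23057.9 kW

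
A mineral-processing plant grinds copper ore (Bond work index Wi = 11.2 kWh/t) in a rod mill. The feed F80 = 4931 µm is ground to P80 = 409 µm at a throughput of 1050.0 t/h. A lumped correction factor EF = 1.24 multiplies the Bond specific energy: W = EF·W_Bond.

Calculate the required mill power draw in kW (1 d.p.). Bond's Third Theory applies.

Bond:  W = 10 Wi (1/√P − 1/√F)
W = 10·11.2·(1/√409 − 1/√4931) = 10·11.2·(0.035206) = 3.9431 kWh/t
Apply correction: 3.9431 × 1.24 = 4.8894 kWh/t
Mill draw = 4.8894 × 1050.0 = 5133.9 kW

P = 5133.9 kW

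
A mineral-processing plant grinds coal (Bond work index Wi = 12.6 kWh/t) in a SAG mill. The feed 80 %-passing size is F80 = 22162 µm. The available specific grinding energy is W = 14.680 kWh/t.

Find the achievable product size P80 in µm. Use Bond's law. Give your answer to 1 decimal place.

W = 10 Wi / √P80 − 10 Wi / √F80
P80^-0.5 = F80^-0.5 + W/(10 Wi)
  = 14.6800/(10·12.6) + 1/√22162 = 0.116508 + 0.006717 = 0.123225
P80 = (1/0.123225)² = 8.1152² = 65.86 µm

P80 = 65.9 µm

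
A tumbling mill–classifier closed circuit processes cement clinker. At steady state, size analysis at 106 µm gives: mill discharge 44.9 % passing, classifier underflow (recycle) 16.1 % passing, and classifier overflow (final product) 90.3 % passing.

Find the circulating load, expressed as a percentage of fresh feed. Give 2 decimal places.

Mass balance on the −106 µm fraction:
(1+r)·d = r·u + o ⇒ r = (o−d)/(d−u)
r = (90.3 − 44.9)/(44.9 − 16.1) = 45.4/28.8 = 1.5764
CL = 100·r = 157.64 %

CL = 157.64 %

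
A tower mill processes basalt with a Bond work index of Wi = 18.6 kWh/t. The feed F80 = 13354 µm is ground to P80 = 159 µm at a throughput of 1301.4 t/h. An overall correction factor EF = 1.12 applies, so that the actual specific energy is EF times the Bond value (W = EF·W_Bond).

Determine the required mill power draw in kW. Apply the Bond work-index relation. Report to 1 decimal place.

P = 19154.2 kW

W = 10·Wi·(P80^(-½) − F80^(-½))
W = 10·18.6·(1/√159 − 1/√13354) = 10·18.6·(0.070652) = 13.1412 kWh/t
Corrected W = EF·W_Bond = 1.12·13.1412 = 14.7181 kWh/t
P = W·T = 14.7181·1301.4 = 19154.2 kW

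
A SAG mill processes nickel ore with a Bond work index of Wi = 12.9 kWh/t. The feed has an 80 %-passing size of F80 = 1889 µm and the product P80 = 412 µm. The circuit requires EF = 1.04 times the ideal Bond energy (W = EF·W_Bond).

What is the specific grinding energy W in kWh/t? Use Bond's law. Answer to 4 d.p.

W = 10 Wi (P80^-0.5 − F80^-0.5)
1/√412 = 0.049266;  1/√1889 = 0.023008
W = 10·12.9·(0.049266 − 0.023008) = 3.3873 kWh/t
W_actual = 1.04 × 3.3873 = 3.5228 kWh/t

W = 3.5228 kWh/t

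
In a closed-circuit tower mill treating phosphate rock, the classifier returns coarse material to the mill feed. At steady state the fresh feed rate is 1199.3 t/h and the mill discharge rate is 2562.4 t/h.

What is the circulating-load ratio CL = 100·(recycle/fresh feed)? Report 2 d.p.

M = F + R at steady state, so:
R = M − F = 2562.4 − 1199.3 = 1363.1 t/h
CL = 100·R/F = 100·1363.1/1199.3 = 113.66 %

CL = 113.66 %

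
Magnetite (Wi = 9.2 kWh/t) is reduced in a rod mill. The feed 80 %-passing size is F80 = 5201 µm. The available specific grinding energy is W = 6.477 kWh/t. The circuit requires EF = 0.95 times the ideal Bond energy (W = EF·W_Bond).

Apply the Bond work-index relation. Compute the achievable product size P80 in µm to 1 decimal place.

W = 10 Wi (P80^-0.5 − F80^-0.5)
W_Bond = W / EF = 6.477 / 0.95 = 6.8179 kWh/t
P80^-0.5 = F80^-0.5 + W_Bond/(10 Wi)
  = 6.8179/(10·9.2) + 1/√5201 = 0.074108 + 0.013866 = 0.087974
P80 = (1/0.087974)² = 11.3670² = 129.21 µm

P80 = 129.2 µm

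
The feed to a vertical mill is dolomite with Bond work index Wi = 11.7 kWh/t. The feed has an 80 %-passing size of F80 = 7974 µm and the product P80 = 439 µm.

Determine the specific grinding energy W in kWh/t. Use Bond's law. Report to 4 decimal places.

W_Bond = 10·Wi·(1/√P₈₀ − 1/√F₈₀)
1/√439 = 0.047727;  1/√7974 = 0.011199
W = 10·11.7·(0.047727 − 0.011199) = 4.2739 kWh/t

W = 4.2739 kWh/t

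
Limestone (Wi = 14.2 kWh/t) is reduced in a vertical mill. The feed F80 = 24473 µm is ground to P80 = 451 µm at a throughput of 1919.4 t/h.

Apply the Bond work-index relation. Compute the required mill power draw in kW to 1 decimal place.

W = 10·Wi·[P80^(−½) − F80^(−½)]
W = 10·14.2·(1/√451 − 1/√24473) = 10·14.2·(0.040696) = 5.7788 kWh/t
Power = W × throughput = 5.7788 kWh/t × 1919.4 t/h = 11091.9 kW

P = 11091.9 kW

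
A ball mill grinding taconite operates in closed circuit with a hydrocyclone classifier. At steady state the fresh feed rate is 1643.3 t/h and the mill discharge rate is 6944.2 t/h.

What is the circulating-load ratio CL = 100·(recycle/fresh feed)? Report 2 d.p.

Discharge = new feed + return, hence
R = M − F = 6944.2 − 1643.3 = 5300.9 t/h
CL = 100·R/F = 100·5300.9/1643.3 = 322.58 %

CL = 322.58 %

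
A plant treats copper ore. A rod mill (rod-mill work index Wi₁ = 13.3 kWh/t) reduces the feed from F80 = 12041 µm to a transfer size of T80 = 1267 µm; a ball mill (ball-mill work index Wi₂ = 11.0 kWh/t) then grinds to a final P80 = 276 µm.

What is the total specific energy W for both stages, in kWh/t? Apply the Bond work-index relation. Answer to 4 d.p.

W = 10 Wi (P80^-0.5 − F80^-0.5)
Stage 1 (12041→1267 µm, Wi₁=13.3): W₁ = 10·13.3·(0.028094 − 0.009113) = 2.5244 kWh/t
Stage 2 (1267→276 µm, Wi₂=11.0): W₂ = 10·11.0·(0.060193 − 0.028094) = 3.5309 kWh/t
W = W₁ + W₂ = 2.5244 + 3.5309 = 6.0553 kWh/t

W = 6.0553 kWh/t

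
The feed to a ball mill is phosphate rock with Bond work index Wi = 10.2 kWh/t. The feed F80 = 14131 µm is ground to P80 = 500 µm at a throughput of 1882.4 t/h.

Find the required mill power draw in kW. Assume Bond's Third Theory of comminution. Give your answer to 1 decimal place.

W = 10·Wi·[P80^(−½) − F80^(−½)]
W = 10·10.2·(1/√500 − 1/√14131) = 10·10.2·(0.036309) = 3.7035 kWh/t
Mill draw = 3.7035 × 1882.4 = 6971.5 kW

P = 6971.5 kW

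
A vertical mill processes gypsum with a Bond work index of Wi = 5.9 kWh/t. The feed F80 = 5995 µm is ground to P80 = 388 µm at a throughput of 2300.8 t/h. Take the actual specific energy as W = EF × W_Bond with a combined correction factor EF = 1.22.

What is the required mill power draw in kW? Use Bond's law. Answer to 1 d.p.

W = 10 Wi / √P80 − 10 Wi / √F80
W = 10·5.9·(1/√388 − 1/√5995) = 10·5.9·(0.037852) = 2.2333 kWh/t
Corrected W = EF·W_Bond = 1.22·2.2333 = 2.7246 kWh/t
P = W·T = 2.7246·2300.8 = 6268.7 kW

P = 6268.7 kW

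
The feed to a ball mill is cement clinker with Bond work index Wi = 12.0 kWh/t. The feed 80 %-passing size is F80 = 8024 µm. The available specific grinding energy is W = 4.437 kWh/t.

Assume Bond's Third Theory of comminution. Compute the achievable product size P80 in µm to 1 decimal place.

W = 10 Wi (1/√P80 − 1/√F80)  [Bond]
⇒ 1/√P80 = W/(10 Wi) + 1/√F80
  = 4.4370/(10·12.0) + 1/√8024 = 0.036975 + 0.011164 = 0.048139
P80 = (1/0.048139)² = 20.7733² = 431.53 µm

P80 = 431.5 µm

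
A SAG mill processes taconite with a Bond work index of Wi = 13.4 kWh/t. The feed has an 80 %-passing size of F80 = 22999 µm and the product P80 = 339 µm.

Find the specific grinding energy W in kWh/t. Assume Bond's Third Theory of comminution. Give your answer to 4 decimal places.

W = 10·Wi·[P80^(−½) − F80^(−½)]
1/√339 = 0.054313;  1/√22999 = 0.006594
W = 10·13.4·(0.054313 − 0.006594) = 6.3943 kWh/t

W = 6.3943 kWh/t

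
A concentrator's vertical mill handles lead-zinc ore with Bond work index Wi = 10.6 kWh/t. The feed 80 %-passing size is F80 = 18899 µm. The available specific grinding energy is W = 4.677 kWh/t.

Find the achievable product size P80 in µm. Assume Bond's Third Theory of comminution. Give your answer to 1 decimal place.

W = 10 Wi (P80^-0.5 − F80^-0.5)
⇒ 1/√P80 = W/(10·Wi) + 1/√F80
  = 4.6770/(10·10.6) + 1/√18899 = 0.044123 + 0.007274 = 0.051397
P80 = (1/0.051397)² = 19.4565² = 378.55 µm

P80 = 378.6 µm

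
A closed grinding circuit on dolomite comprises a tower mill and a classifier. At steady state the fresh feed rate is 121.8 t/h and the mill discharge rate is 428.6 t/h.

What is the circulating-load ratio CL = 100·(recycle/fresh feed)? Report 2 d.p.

Mill node: discharge = fresh + recycle.
R = M − F = 428.6 − 121.8 = 306.8 t/h
CL = 100·R/F = 100·306.8/121.8 = 251.89 %

CL = 251.89 %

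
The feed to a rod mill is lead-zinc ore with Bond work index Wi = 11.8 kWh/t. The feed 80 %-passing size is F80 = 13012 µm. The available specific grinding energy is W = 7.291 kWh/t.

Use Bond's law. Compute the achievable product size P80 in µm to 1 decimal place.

P80 = 200.9 µm

Bond:  W = 10 Wi (1/√P − 1/√F)
P80^(−½) = W/(10 Wi) + F80^(−½)
  = 7.2910/(10·11.8) + 1/√13012 = 0.061788 + 0.008767 = 0.070555
P80 = (1/0.070555)² = 14.1734² = 200.89 µm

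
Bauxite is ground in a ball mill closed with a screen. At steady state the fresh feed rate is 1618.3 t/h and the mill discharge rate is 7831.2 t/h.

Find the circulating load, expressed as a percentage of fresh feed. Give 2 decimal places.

Steady state: M = F + R.
R = M − F = 7831.2 − 1618.3 = 6212.9 t/h
CL = 100·R/F = 100·6212.9/1618.3 = 383.92 %

CL = 383.92 %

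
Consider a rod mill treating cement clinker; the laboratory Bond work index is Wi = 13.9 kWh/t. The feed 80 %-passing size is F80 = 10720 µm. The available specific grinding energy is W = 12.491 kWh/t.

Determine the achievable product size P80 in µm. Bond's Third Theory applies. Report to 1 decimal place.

P80 = 101.0 µm

W = 10·Wi·[P80^(−½) − F80^(−½)]
⇒ 1/√P80 = W/(10·Wi) + 1/√F80
  = 12.4910/(10·13.9) + 1/√10720 = 0.089863 + 0.009658 = 0.099522
P80 = (1/0.099522)² = 10.0481² = 100.96 µm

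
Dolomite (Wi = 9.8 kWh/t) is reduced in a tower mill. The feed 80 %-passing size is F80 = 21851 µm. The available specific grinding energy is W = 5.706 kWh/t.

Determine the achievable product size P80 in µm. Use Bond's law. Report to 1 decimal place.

P80 = 236.8 µm

W = 10 Wi (P80^-0.5 − F80^-0.5)
P80^-0.5 = F80^-0.5 + W/(10 Wi)
  = 5.7060/(10·9.8) + 1/√21851 = 0.058224 + 0.006765 = 0.064989
P80 = (1/0.064989)² = 15.3871² = 236.76 µm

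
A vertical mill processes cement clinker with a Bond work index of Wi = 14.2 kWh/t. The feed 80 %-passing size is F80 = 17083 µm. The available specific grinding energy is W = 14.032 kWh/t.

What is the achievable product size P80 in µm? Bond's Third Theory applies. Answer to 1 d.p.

P80 = 88.2 µm

W = 10 Wi (P80^-0.5 − F80^-0.5)
1/√P80 = 1/√F80 + W/(10·Wi)
  = 14.0320/(10·14.2) + 1/√17083 = 0.098817 + 0.007651 = 0.106468
P80 = (1/0.106468)² = 9.3925² = 88.22 µm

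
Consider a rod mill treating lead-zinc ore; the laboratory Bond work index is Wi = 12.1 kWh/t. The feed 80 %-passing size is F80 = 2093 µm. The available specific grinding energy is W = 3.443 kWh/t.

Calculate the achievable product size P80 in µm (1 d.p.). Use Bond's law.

Bond: W = 10·Wi·(1/√P80 − 1/√F80)
P80^-0.5 = F80^-0.5 + W/(10 Wi)
  = 3.4430/(10·12.1) + 1/√2093 = 0.028455 + 0.021858 = 0.050313
P80 = (1/0.050313)² = 19.8757² = 395.04 µm

P80 = 395.0 µm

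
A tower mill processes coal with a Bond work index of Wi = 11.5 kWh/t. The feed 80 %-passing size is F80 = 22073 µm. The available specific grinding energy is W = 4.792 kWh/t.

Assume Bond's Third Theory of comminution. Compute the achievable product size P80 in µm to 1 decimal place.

P80 = 426.9 µm

Bond: W = 10·Wi·(1/√P80 − 1/√F80)
⇒ 1/√P80 = W/(10·Wi) + 1/√F80
  = 4.7920/(10·11.5) + 1/√22073 = 0.041670 + 0.006731 = 0.048400
P80 = (1/0.048400)² = 20.6610² = 426.88 µm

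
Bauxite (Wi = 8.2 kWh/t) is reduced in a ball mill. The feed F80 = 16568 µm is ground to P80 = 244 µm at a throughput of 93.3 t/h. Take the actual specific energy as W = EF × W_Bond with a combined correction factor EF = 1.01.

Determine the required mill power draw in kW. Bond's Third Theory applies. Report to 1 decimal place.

P = 434.6 kW

Bond:  W = 10 Wi (1/√P − 1/√F)
W = 10·8.2·(1/√244 − 1/√16568) = 10·8.2·(0.056249) = 4.6125 kWh/t
Apply correction: 4.6125 × 1.01 = 4.6586 kWh/t
Power = W × throughput = 4.6586 kWh/t × 93.3 t/h = 434.6 kW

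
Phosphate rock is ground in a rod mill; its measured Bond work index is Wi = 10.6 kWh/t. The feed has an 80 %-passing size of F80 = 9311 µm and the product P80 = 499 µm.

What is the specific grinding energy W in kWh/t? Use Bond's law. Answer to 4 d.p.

W_Bond = 10·Wi·(1/√P₈₀ − 1/√F₈₀)
1/√499 = 0.044766;  1/√9311 = 0.010363
W = 10·10.6·(0.044766 − 0.010363) = 3.6467 kWh/t

W = 3.6467 kWh/t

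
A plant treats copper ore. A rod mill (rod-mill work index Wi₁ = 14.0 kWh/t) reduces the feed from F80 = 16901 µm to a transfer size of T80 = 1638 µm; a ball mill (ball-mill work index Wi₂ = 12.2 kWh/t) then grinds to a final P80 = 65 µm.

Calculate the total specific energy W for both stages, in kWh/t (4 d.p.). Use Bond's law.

Bond:  W = 10 Wi (1/√P − 1/√F)
Stage 1 (16901→1638 µm, Wi₁=14.0): W₁ = 10·14.0·(0.024708 − 0.007692) = 2.3823 kWh/t
Stage 2 (1638→65 µm, Wi₂=12.2): W₂ = 10·12.2·(0.124035 − 0.024708) = 12.1178 kWh/t
W = W₁ + W₂ = 2.3823 + 12.1178 = 14.5001 kWh/t

W = 14.5001 kWh/t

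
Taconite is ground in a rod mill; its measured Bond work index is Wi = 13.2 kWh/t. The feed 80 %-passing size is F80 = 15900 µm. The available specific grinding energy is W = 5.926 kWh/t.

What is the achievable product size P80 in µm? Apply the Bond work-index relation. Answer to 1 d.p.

W = 10·Wi·(P80^(-½) − F80^(-½))
P80^-0.5 = F80^-0.5 + W/(10 Wi)
  = 5.9260/(10·13.2) + 1/√15900 = 0.044894 + 0.007931 = 0.052824
P80 = (1/0.052824)² = 18.9306² = 358.37 µm

P80 = 358.4 µm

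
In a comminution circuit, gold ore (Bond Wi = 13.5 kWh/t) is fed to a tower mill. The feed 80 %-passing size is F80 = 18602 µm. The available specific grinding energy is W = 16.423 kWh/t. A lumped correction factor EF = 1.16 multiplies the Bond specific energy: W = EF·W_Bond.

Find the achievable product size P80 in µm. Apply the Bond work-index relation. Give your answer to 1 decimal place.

W = 10·Wi·[P80^(−½) − F80^(−½)]
W_Bond = W / EF = 16.423 / 1.16 = 14.1578 kWh/t
1/√P80 = 1/√F80 + W_Bond/(10·Wi)
  = 14.1578/(10·13.5) + 1/√18602 = 0.104872 + 0.007332 = 0.112204
P80 = (1/0.112204)² = 8.9123² = 79.43 µm

P80 = 79.4 µm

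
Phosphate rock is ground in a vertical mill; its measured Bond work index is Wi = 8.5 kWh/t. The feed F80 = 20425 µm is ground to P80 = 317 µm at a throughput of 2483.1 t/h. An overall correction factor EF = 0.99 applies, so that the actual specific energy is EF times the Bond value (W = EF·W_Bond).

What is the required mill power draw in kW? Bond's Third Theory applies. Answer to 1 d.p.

W = 10 Wi (P80^-0.5 − F80^-0.5)
W = 10·8.5·(1/√317 − 1/√20425) = 10·8.5·(0.049168) = 4.1793 kWh/t
W_actual = 0.99 × 4.1793 = 4.1375 kWh/t
P = W·T = 4.1375·2483.1 = 10273.9 kW

P = 10273.9 kW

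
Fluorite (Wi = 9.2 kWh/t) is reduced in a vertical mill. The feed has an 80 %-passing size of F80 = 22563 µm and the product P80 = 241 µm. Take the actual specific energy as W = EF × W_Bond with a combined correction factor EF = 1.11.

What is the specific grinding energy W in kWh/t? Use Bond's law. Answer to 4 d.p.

W = 5.8983 kWh/t

W = 10 Wi (P80^-0.5 − F80^-0.5)
1/√241 = 0.064416;  1/√22563 = 0.006657
W = 10·9.2·(0.064416 − 0.006657) = 5.3138 kWh/t
Corrected W = EF·W_Bond = 1.11·5.3138 = 5.8983 kWh/t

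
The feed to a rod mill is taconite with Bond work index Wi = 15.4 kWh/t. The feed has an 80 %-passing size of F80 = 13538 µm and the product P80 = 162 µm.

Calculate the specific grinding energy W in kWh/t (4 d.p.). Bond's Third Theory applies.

W = 10.7758 kWh/t

W = 10 Wi (1/√P80 − 1/√F80)  [Bond]
1/√162 = 0.078567;  1/√13538 = 0.008595
W = 10·15.4·(0.078567 − 0.008595) = 10.7758 kWh/t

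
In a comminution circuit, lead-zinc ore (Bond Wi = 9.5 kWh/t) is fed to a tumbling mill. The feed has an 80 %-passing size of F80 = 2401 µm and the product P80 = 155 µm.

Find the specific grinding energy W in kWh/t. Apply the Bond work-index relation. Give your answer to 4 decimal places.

Bond:  W = 10 Wi (1/√P − 1/√F)
1/√155 = 0.080322;  1/√2401 = 0.020408
W = 10·9.5·(0.080322 − 0.020408) = 5.6918 kWh/t

W = 5.6918 kWh/t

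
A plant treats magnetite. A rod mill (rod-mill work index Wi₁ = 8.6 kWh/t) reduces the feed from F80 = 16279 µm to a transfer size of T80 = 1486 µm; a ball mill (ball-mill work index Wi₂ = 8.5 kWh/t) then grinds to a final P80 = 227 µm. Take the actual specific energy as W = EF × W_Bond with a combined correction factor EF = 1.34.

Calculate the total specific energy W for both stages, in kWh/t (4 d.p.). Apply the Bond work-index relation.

W = 10 Wi (P80^-0.5 − F80^-0.5)
Stage 1 (16279→1486 µm, Wi₁=8.6): W₁ = 10·8.6·(0.025941 − 0.007838) = 1.5569 kWh/t
Stage 2 (1486→227 µm, Wi₂=8.5): W₂ = 10·8.5·(0.066372 − 0.025941) = 3.4366 kWh/t
W = W₁ + W₂ = 1.5569 + 3.4366 = 4.9936 kWh/t
Corrected W = EF·W_Bond = 1.34·4.9936 = 6.6914 kWh/t

W = 6.6914 kWh/t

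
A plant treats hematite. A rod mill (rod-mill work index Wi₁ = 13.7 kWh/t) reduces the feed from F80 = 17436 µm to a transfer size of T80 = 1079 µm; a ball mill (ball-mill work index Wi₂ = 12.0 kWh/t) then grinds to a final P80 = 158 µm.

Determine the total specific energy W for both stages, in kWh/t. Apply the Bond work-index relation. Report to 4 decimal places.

W = 9.0267 kWh/t

Bond: W = 10·Wi·(1/√P80 − 1/√F80)
Stage 1 (17436→1079 µm, Wi₁=13.7): W₁ = 10·13.7·(0.030443 − 0.007573) = 3.1332 kWh/t
Stage 2 (1079→158 µm, Wi₂=12.0): W₂ = 10·12.0·(0.079556 − 0.030443) = 5.8935 kWh/t
W = W₁ + W₂ = 3.1332 + 5.8935 = 9.0267 kWh/t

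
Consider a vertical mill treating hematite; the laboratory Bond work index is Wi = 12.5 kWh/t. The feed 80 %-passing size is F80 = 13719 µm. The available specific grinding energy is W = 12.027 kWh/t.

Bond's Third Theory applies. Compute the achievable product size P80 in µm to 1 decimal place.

P80 = 91.1 µm

W = 10·Wi·[P80^(−½) − F80^(−½)]
⇒ 1/√P80 = W/(10·Wi) + 1/√F80
  = 12.0270/(10·12.5) + 1/√13719 = 0.096216 + 0.008538 = 0.104754
P80 = (1/0.104754)² = 9.5462² = 91.13 µm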